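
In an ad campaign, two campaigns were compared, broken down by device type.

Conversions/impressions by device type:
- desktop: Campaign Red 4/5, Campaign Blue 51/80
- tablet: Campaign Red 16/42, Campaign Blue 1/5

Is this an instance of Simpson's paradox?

Yes

Desktop: Campaign Red 4/5 = 80.0%, Campaign Blue 51/80 = 63.8% → Campaign Red
Tablet: Campaign Red 16/42 = 38.1%, Campaign Blue 1/5 = 20.0% → Campaign Red
Overall: Campaign Red 20/47 = 42.6%, Campaign Blue 52/85 = 61.2% → Campaign Blue
Campaign Red wins each device group but Campaign Blue wins overall — the comparison reverses. Campaign Red's impressions skew toward tablet, which has a lower base rate.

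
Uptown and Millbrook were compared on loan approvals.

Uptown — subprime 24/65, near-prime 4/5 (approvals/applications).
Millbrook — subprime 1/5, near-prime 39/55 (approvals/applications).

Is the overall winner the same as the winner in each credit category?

No

Subprime: Uptown 24/65 = 36.9%, Millbrook 1/5 = 20.0% → Uptown
Near-prime: Uptown 4/5 = 80.0%, Millbrook 39/55 = 70.9% → Uptown
Overall: Uptown 28/70 = 40.0%, Millbrook 40/60 = 66.7% → Millbrook
Uptown wins each credit group but Millbrook wins overall — the comparison reverses. Uptown's applications skew toward subprime, which has a lower base rate.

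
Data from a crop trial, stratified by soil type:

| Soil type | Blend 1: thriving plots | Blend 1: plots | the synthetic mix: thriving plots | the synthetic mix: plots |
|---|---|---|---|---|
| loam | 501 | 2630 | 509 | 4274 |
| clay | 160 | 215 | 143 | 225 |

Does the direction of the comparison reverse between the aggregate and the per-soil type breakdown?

No

Loam: Blend 1 501/2630 = 19.0%, the synthetic mix 509/4274 = 11.9% → Blend 1
Clay: Blend 1 160/215 = 74.4%, the synthetic mix 143/225 = 63.6% → Blend 1
Overall: Blend 1 661/2845 = 23.2%, the synthetic mix 652/4499 = 14.5% → Blend 1
Blend 1 wins overall and in every soil group — no reversal.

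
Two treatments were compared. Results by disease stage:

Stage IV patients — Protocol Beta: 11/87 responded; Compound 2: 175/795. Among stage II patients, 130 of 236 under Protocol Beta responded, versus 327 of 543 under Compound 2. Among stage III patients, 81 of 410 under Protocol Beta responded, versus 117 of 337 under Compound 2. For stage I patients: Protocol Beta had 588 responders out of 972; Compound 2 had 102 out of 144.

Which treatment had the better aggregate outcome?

Protocol Beta

Stage IV: Protocol Beta 11/87 = 12.6%, Compound 2 175/795 = 22.0% → Compound 2
Stage II: Protocol Beta 130/236 = 55.1%, Compound 2 327/543 = 60.2% → Compound 2
Stage III: Protocol Beta 81/410 = 19.8%, Compound 2 117/337 = 34.7% → Compound 2
Stage I: Protocol Beta 588/972 = 60.5%, Compound 2 102/144 = 70.8% → Compound 2
Overall: Protocol Beta 810/1705 = 47.5%, Compound 2 721/1819 = 39.6% → Protocol Beta
(Compound 2 wins every disease group but Protocol Beta wins overall — Compound 2's patients skew toward the low-rate stage IV group.)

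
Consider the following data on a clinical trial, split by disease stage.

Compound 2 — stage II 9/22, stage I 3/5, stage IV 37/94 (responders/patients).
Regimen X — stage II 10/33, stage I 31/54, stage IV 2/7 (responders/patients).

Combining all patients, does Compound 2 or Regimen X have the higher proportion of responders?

Stage II: Compound 2 9/22 = 40.9%, Regimen X 10/33 = 30.3% → Compound 2
Stage I: Compound 2 3/5 = 60.0%, Regimen X 31/54 = 57.4% → Compound 2
Stage IV: Compound 2 37/94 = 39.4%, Regimen X 2/7 = 28.6% → Compound 2
Overall: Compound 2 49/121 = 40.5%, Regimen X 43/94 = 45.7% → Regimen X
(Compound 2 wins every disease group but Regimen X wins overall — Compound 2's patients skew toward the low-rate stage IV group.)

Regimen X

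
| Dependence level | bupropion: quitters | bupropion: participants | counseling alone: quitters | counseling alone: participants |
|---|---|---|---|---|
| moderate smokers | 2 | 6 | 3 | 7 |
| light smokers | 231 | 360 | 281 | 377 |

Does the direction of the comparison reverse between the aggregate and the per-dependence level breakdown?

Moderate smokers: bupropion 2/6 = 33.3%, counseling alone 3/7 = 42.9% → counseling alone
Light smokers: bupropion 231/360 = 64.2%, counseling alone 281/377 = 74.5% → counseling alone
Overall: bupropion 233/366 = 63.7%, counseling alone 284/384 = 74.0% → counseling alone
Counseling alone wins overall and in every dependence group — no reversal.

No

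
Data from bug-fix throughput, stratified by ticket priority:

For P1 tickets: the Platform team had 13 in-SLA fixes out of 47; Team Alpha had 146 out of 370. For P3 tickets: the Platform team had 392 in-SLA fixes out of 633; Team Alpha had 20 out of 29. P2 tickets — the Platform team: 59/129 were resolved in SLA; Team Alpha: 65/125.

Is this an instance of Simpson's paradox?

Yes

P1: the Platform team 13/47 = 27.7%, Team Alpha 146/370 = 39.5% → Team Alpha
P3: the Platform team 392/633 = 61.9%, Team Alpha 20/29 = 69.0% → Team Alpha
P2: the Platform team 59/129 = 45.7%, Team Alpha 65/125 = 52.0% → Team Alpha
Overall: the Platform team 464/809 = 57.4%, Team Alpha 231/524 = 44.1% → the Platform team
Team Alpha wins each ticket group but the Platform team wins overall — the comparison reverses. Team Alpha's tickets skew toward P1, which has a lower base rate.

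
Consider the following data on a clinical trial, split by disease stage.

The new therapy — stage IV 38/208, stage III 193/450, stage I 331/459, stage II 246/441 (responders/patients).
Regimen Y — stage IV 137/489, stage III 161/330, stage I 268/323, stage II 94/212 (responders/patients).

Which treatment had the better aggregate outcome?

the new therapy

Stage IV: the new therapy 38/208 = 18.3%, Regimen Y 137/489 = 28.0% → Regimen Y
Stage III: the new therapy 193/450 = 42.9%, Regimen Y 161/330 = 48.8% → Regimen Y
Stage I: the new therapy 331/459 = 72.1%, Regimen Y 268/323 = 83.0% → Regimen Y
Stage II: the new therapy 246/441 = 55.8%, Regimen Y 94/212 = 44.3% → the new therapy
Overall: the new therapy 808/1558 = 51.9%, Regimen Y 660/1354 = 48.7% → the new therapy
(Neither sweeps every disease group, but the new therapy has the higher pooled rate.)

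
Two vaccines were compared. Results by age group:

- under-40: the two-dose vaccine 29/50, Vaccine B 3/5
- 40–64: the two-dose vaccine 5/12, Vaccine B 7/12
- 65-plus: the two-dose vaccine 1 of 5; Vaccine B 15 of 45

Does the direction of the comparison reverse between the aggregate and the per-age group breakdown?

Yes

Under-40: the two-dose vaccine 29/50 = 58.0%, Vaccine B 3/5 = 60.0% → Vaccine B
40–64: the two-dose vaccine 5/12 = 41.7%, Vaccine B 7/12 = 58.3% → Vaccine B
65-plus: the two-dose vaccine 1/5 = 20.0%, Vaccine B 15/45 = 33.3% → Vaccine B
Overall: the two-dose vaccine 35/67 = 52.2%, Vaccine B 25/62 = 40.3% → the two-dose vaccine
Vaccine B wins each age group but the two-dose vaccine wins overall — the comparison reverses. Vaccine B's recipients skew toward 65-plus, which has a lower base rate.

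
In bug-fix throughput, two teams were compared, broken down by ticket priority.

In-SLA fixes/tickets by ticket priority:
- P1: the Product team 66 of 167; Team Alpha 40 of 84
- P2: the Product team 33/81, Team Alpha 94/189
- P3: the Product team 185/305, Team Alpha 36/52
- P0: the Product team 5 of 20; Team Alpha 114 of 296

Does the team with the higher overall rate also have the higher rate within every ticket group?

No

P1: the Product team 66/167 = 39.5%, Team Alpha 40/84 = 47.6% → Team Alpha
P2: the Product team 33/81 = 40.7%, Team Alpha 94/189 = 49.7% → Team Alpha
P3: the Product team 185/305 = 60.7%, Team Alpha 36/52 = 69.2% → Team Alpha
P0: the Product team 5/20 = 25.0%, Team Alpha 114/296 = 38.5% → Team Alpha
Overall: the Product team 289/573 = 50.4%, Team Alpha 284/621 = 45.7% → the Product team
Team Alpha wins each ticket group but the Product team wins overall — the comparison reverses. Team Alpha's tickets skew toward P0, which has a lower base rate.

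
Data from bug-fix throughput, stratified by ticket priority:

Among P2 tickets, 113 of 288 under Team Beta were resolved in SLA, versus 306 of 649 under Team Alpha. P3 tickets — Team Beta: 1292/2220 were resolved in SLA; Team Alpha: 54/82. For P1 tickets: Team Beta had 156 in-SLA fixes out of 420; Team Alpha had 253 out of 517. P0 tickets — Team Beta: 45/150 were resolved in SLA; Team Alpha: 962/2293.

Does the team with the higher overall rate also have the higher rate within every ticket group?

No

P2: Team Beta 113/288 = 39.2%, Team Alpha 306/649 = 47.1% → Team Alpha
P3: Team Beta 1292/2220 = 58.2%, Team Alpha 54/82 = 65.9% → Team Alpha
P1: Team Beta 156/420 = 37.1%, Team Alpha 253/517 = 48.9% → Team Alpha
P0: Team Beta 45/150 = 30.0%, Team Alpha 962/2293 = 42.0% → Team Alpha
Overall: Team Beta 1606/3078 = 52.2%, Team Alpha 1575/3541 = 44.5% → Team Beta
Team Alpha wins each ticket group but Team Beta wins overall — the comparison reverses. Team Alpha's tickets skew toward P0, which has a lower base rate.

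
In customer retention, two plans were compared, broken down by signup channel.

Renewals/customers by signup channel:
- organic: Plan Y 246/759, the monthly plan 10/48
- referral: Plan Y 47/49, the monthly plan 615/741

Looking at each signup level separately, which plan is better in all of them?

Organic: Plan Y 246/759 = 32.4%, the monthly plan 10/48 = 20.8% → Plan Y
Referral: Plan Y 47/49 = 95.9%, the monthly plan 615/741 = 83.0% → Plan Y
Plan Y has the higher rate in both groups.

Plan Y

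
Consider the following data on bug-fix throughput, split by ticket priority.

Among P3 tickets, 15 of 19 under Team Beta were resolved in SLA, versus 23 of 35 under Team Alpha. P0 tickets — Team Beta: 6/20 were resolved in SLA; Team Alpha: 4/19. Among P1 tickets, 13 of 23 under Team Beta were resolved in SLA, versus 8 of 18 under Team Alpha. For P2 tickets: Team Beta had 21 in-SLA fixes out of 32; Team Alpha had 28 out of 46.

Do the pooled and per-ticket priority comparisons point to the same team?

P3: Team Beta 15/19 = 78.9%, Team Alpha 23/35 = 65.7% → Team Beta
P0: Team Beta 6/20 = 30.0%, Team Alpha 4/19 = 21.1% → Team Beta
P1: Team Beta 13/23 = 56.5%, Team Alpha 8/18 = 44.4% → Team Beta
P2: Team Beta 21/32 = 65.6%, Team Alpha 28/46 = 60.9% → Team Beta
Overall: Team Beta 55/94 = 58.5%, Team Alpha 63/118 = 53.4% → Team Beta
Team Beta wins overall and in every ticket group — no reversal.

Yes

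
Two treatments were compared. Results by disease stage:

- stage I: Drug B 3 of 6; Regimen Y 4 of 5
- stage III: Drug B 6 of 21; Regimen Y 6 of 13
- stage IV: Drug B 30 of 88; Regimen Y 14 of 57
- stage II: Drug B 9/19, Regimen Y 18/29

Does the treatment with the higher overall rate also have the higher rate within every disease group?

Stage I: Drug B 3/6 = 50.0%, Regimen Y 4/5 = 80.0% → Regimen Y
Stage III: Drug B 6/21 = 28.6%, Regimen Y 6/13 = 46.2% → Regimen Y
Stage IV: Drug B 30/88 = 34.1%, Regimen Y 14/57 = 24.6% → Drug B
Stage II: Drug B 9/19 = 47.4%, Regimen Y 18/29 = 62.1% → Regimen Y
Overall: Drug B 48/134 = 35.8%, Regimen Y 42/104 = 40.4% → Regimen Y
Neither sweeps: Drug B wins 1 of 4 groups, Regimen Y wins 3. Regimen Y wins overall but not every group — no Simpson reversal.

No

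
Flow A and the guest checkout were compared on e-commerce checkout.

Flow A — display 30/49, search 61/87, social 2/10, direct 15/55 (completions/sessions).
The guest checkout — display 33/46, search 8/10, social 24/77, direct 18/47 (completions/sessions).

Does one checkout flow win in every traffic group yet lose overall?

Yes

Display: Flow A 30/49 = 61.2%, the guest checkout 33/46 = 71.7% → the guest checkout
Search: Flow A 61/87 = 70.1%, the guest checkout 8/10 = 80.0% → the guest checkout
Social: Flow A 2/10 = 20.0%, the guest checkout 24/77 = 31.2% → the guest checkout
Direct: Flow A 15/55 = 27.3%, the guest checkout 18/47 = 38.3% → the guest checkout
Overall: Flow A 108/201 = 53.7%, the guest checkout 83/180 = 46.1% → Flow A
The guest checkout wins each traffic group but Flow A wins overall — the comparison reverses. The guest checkout's sessions skew toward social, which has a lower base rate.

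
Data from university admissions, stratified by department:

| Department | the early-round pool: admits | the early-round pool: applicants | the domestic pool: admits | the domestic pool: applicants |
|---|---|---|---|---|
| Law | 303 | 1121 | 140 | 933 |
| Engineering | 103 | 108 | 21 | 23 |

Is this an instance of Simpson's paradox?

No

Law: the early-round pool 303/1121 = 27.0%, the domestic pool 140/933 = 15.0% → the early-round pool
Engineering: the early-round pool 103/108 = 95.4%, the domestic pool 21/23 = 91.3% → the early-round pool
Overall: the early-round pool 406/1229 = 33.0%, the domestic pool 161/956 = 16.8% → the early-round pool
The early-round pool wins overall and in every department group — no reversal.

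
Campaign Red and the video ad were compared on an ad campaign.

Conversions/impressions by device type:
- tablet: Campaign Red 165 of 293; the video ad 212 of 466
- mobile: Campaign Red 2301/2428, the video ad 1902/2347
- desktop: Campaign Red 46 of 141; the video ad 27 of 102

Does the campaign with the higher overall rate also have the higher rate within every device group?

Yes

Tablet: Campaign Red 165/293 = 56.3%, the video ad 212/466 = 45.5% → Campaign Red
Mobile: Campaign Red 2301/2428 = 94.8%, the video ad 1902/2347 = 81.0% → Campaign Red
Desktop: Campaign Red 46/141 = 32.6%, the video ad 27/102 = 26.5% → Campaign Red
Overall: Campaign Red 2512/2862 = 87.8%, the video ad 2141/2915 = 73.4% → Campaign Red
Campaign Red wins overall and in every device group — no reversal.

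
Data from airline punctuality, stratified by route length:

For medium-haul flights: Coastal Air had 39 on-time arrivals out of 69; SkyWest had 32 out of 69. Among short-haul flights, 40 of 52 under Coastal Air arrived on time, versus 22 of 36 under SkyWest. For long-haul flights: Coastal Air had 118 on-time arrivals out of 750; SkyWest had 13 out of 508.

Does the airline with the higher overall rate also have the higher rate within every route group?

Yes

Medium-haul: Coastal Air 39/69 = 56.5%, SkyWest 32/69 = 46.4% → Coastal Air
Short-haul: Coastal Air 40/52 = 76.9%, SkyWest 22/36 = 61.1% → Coastal Air
Long-haul: Coastal Air 118/750 = 15.7%, SkyWest 13/508 = 2.6% → Coastal Air
Overall: Coastal Air 197/871 = 22.6%, SkyWest 67/613 = 10.9% → Coastal Air
Coastal Air wins overall and in every route group — no reversal.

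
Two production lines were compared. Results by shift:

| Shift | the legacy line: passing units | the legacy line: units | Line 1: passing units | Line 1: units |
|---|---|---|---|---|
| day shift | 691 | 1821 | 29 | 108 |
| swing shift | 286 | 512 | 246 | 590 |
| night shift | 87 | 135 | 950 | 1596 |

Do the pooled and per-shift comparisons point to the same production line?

Day shift: the legacy line 691/1821 = 37.9%, Line 1 29/108 = 26.9% → the legacy line
Swing shift: the legacy line 286/512 = 55.9%, Line 1 246/590 = 41.7% → the legacy line
Night shift: the legacy line 87/135 = 64.4%, Line 1 950/1596 = 59.5% → the legacy line
Overall: the legacy line 1064/2468 = 43.1%, Line 1 1225/2294 = 53.4% → Line 1
The legacy line wins each shift group but Line 1 wins overall — the comparison reverses. The legacy line's units skew toward day shift, which has a lower base rate.

No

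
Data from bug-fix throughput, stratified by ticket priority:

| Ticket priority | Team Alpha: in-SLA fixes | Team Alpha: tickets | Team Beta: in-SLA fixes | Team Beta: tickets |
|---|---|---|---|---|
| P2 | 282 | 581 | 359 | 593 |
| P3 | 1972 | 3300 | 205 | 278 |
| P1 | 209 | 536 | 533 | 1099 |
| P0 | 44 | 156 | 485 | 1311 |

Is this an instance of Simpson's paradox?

Yes

P2: Team Alpha 282/581 = 48.5%, Team Beta 359/593 = 60.5% → Team Beta
P3: Team Alpha 1972/3300 = 59.8%, Team Beta 205/278 = 73.7% → Team Beta
P1: Team Alpha 209/536 = 39.0%, Team Beta 533/1099 = 48.5% → Team Beta
P0: Team Alpha 44/156 = 28.2%, Team Beta 485/1311 = 37.0% → Team Beta
Overall: Team Alpha 2507/4573 = 54.8%, Team Beta 1582/3281 = 48.2% → Team Alpha
Team Beta wins each ticket group but Team Alpha wins overall — the comparison reverses. Team Beta's tickets skew toward P0, which has a lower base rate.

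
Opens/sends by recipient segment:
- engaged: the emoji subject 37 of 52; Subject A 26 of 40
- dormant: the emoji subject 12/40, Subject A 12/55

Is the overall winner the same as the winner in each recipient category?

Engaged: the emoji subject 37/52 = 71.2%, Subject A 26/40 = 65.0% → the emoji subject
Dormant: the emoji subject 12/40 = 30.0%, Subject A 12/55 = 21.8% → the emoji subject
Overall: the emoji subject 49/92 = 53.3%, Subject A 38/95 = 40.0% → the emoji subject
The emoji subject wins overall and in every recipient group — no reversal.

Yes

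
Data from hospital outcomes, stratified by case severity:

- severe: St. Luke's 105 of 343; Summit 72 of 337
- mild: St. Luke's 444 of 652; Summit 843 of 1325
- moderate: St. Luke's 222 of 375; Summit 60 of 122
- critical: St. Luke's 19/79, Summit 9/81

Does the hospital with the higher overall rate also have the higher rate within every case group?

Yes

Severe: St. Luke's 105/343 = 30.6%, Summit 72/337 = 21.4% → St. Luke's
Mild: St. Luke's 444/652 = 68.1%, Summit 843/1325 = 63.6% → St. Luke's
Moderate: St. Luke's 222/375 = 59.2%, Summit 60/122 = 49.2% → St. Luke's
Critical: St. Luke's 19/79 = 24.1%, Summit 9/81 = 11.1% → St. Luke's
Overall: St. Luke's 790/1449 = 54.5%, Summit 984/1865 = 52.8% → St. Luke's
St. Luke's wins overall and in every case group — no reversal.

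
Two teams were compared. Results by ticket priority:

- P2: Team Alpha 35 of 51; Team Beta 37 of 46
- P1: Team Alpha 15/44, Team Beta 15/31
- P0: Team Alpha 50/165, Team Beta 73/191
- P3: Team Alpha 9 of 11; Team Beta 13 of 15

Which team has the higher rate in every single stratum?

P2: Team Alpha 35/51 = 68.6%, Team Beta 37/46 = 80.4% → Team Beta
P1: Team Alpha 15/44 = 34.1%, Team Beta 15/31 = 48.4% → Team Beta
P0: Team Alpha 50/165 = 30.3%, Team Beta 73/191 = 38.2% → Team Beta
P3: Team Alpha 9/11 = 81.8%, Team Beta 13/15 = 86.7% → Team Beta
Team Beta has the higher rate in all 4 groups.

Team Beta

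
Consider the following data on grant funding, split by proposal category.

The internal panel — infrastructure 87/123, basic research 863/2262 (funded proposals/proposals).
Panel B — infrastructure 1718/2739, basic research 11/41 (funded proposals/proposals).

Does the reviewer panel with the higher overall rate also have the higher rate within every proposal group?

Infrastructure: the internal panel 87/123 = 70.7%, Panel B 1718/2739 = 62.7% → the internal panel
Basic research: the internal panel 863/2262 = 38.2%, Panel B 11/41 = 26.8% → the internal panel
Overall: the internal panel 950/2385 = 39.8%, Panel B 1729/2780 = 62.2% → Panel B
The internal panel wins each proposal group but Panel B wins overall — the comparison reverses. The internal panel's proposals skew toward basic research, which has a lower base rate.

No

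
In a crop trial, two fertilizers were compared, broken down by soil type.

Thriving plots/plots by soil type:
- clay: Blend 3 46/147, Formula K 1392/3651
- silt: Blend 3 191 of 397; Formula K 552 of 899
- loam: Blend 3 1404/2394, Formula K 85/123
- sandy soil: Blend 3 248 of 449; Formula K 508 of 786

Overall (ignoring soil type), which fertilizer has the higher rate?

Clay: Blend 3 46/147 = 31.3%, Formula K 1392/3651 = 38.1% → Formula K
Silt: Blend 3 191/397 = 48.1%, Formula K 552/899 = 61.4% → Formula K
Loam: Blend 3 1404/2394 = 58.6%, Formula K 85/123 = 69.1% → Formula K
Sandy soil: Blend 3 248/449 = 55.2%, Formula K 508/786 = 64.6% → Formula K
Overall: Blend 3 1889/3387 = 55.8%, Formula K 2537/5459 = 46.5% → Blend 3
(Formula K wins every soil group but Blend 3 wins overall — Formula K's plots skew toward the low-rate clay group.)

Blend 3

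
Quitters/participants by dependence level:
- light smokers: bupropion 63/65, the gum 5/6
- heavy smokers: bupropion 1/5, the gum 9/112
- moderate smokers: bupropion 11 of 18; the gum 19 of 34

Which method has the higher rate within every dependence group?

bupropion

Light smokers: bupropion 63/65 = 96.9%, the gum 5/6 = 83.3% → bupropion
Heavy smokers: bupropion 1/5 = 20.0%, the gum 9/112 = 8.0% → bupropion
Moderate smokers: bupropion 11/18 = 61.1%, the gum 19/34 = 55.9% → bupropion
Bupropion has the higher rate in all 3 groups.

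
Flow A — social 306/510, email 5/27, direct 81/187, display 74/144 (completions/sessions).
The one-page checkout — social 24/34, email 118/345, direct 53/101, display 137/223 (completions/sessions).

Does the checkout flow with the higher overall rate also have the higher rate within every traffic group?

Social: Flow A 306/510 = 60.0%, the one-page checkout 24/34 = 70.6% → the one-page checkout
Email: Flow A 5/27 = 18.5%, the one-page checkout 118/345 = 34.2% → the one-page checkout
Direct: Flow A 81/187 = 43.3%, the one-page checkout 53/101 = 52.5% → the one-page checkout
Display: Flow A 74/144 = 51.4%, the one-page checkout 137/223 = 61.4% → the one-page checkout
Overall: Flow A 466/868 = 53.7%, the one-page checkout 332/703 = 47.2% → Flow A
The one-page checkout wins each traffic group but Flow A wins overall — the comparison reverses. The one-page checkout's sessions skew toward email, which has a lower base rate.

No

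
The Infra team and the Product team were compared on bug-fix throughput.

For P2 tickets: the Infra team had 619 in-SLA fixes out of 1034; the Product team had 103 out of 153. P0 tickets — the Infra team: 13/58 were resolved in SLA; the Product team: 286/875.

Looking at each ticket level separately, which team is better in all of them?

the Product team

P2: the Infra team 619/1034 = 59.9%, the Product team 103/153 = 67.3% → the Product team
P0: the Infra team 13/58 = 22.4%, the Product team 286/875 = 32.7% → the Product team
The Product team has the higher rate in both groups.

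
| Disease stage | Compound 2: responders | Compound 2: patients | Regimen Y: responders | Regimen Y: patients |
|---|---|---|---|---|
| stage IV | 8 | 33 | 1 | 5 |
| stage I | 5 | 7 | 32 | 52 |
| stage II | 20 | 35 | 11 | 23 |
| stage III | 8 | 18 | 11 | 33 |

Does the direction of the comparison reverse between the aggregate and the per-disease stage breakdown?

Stage IV: Compound 2 8/33 = 24.2%, Regimen Y 1/5 = 20.0% → Compound 2
Stage I: Compound 2 5/7 = 71.4%, Regimen Y 32/52 = 61.5% → Compound 2
Stage II: Compound 2 20/35 = 57.1%, Regimen Y 11/23 = 47.8% → Compound 2
Stage III: Compound 2 8/18 = 44.4%, Regimen Y 11/33 = 33.3% → Compound 2
Overall: Compound 2 41/93 = 44.1%, Regimen Y 55/113 = 48.7% → Regimen Y
Compound 2 wins each disease group but Regimen Y wins overall — the comparison reverses. Compound 2's patients skew toward stage IV, which has a lower base rate.

Yes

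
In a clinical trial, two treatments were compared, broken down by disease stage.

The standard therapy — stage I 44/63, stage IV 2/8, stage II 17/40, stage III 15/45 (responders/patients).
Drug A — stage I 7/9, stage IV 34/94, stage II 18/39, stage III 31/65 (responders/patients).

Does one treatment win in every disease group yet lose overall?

Stage I: the standard therapy 44/63 = 69.8%, Drug A 7/9 = 77.8% → Drug A
Stage IV: the standard therapy 2/8 = 25.0%, Drug A 34/94 = 36.2% → Drug A
Stage II: the standard therapy 17/40 = 42.5%, Drug A 18/39 = 46.2% → Drug A
Stage III: the standard therapy 15/45 = 33.3%, Drug A 31/65 = 47.7% → Drug A
Overall: the standard therapy 78/156 = 50.0%, Drug A 90/207 = 43.5% → the standard therapy
Drug A wins each disease group but the standard therapy wins overall — the comparison reverses. Drug A's patients skew toward stage IV, which has a lower base rate.

Yes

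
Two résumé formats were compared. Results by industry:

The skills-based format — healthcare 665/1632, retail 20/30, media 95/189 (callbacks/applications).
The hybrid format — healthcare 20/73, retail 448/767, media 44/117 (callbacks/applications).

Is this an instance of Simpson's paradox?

Healthcare: the skills-based format 665/1632 = 40.7%, the hybrid format 20/73 = 27.4% → the skills-based format
Retail: the skills-based format 20/30 = 66.7%, the hybrid format 448/767 = 58.4% → the skills-based format
Media: the skills-based format 95/189 = 50.3%, the hybrid format 44/117 = 37.6% → the skills-based format
Overall: the skills-based format 780/1851 = 42.1%, the hybrid format 512/957 = 53.5% → the hybrid format
The skills-based format wins each industry group but the hybrid format wins overall — the comparison reverses. The skills-based format's applications skew toward healthcare, which has a lower base rate.

Yes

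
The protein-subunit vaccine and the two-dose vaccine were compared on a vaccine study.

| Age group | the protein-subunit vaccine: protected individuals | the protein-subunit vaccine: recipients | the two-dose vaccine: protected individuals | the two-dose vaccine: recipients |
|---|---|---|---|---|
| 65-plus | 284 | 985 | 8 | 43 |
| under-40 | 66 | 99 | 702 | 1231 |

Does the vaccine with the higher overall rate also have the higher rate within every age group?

65-plus: the protein-subunit vaccine 284/985 = 28.8%, the two-dose vaccine 8/43 = 18.6% → the protein-subunit vaccine
Under-40: the protein-subunit vaccine 66/99 = 66.7%, the two-dose vaccine 702/1231 = 57.0% → the protein-subunit vaccine
Overall: the protein-subunit vaccine 350/1084 = 32.3%, the two-dose vaccine 710/1274 = 55.7% → the two-dose vaccine
The protein-subunit vaccine wins each age group but the two-dose vaccine wins overall — the comparison reverses. The protein-subunit vaccine's recipients skew toward 65-plus, which has a lower base rate.

No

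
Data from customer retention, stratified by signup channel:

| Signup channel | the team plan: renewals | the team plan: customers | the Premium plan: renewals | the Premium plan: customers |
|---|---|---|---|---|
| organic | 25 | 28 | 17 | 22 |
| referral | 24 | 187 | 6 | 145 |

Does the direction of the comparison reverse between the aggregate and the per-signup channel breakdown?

Organic: the team plan 25/28 = 89.3%, the Premium plan 17/22 = 77.3% → the team plan
Referral: the team plan 24/187 = 12.8%, the Premium plan 6/145 = 4.1% → the team plan
Overall: the team plan 49/215 = 22.8%, the Premium plan 23/167 = 13.8% → the team plan
The team plan wins overall and in every signup group — no reversal.

No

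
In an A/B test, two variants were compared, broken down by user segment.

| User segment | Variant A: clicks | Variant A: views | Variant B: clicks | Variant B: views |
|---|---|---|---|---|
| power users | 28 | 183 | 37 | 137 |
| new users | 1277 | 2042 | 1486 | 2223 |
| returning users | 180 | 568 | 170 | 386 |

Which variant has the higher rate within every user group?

Power users: Variant A 28/183 = 15.3%, Variant B 37/137 = 27.0% → Variant B
New users: Variant A 1277/2042 = 62.5%, Variant B 1486/2223 = 66.8% → Variant B
Returning users: Variant A 180/568 = 31.7%, Variant B 170/386 = 44.0% → Variant B
Variant B has the higher rate in all 3 groups.

Variant B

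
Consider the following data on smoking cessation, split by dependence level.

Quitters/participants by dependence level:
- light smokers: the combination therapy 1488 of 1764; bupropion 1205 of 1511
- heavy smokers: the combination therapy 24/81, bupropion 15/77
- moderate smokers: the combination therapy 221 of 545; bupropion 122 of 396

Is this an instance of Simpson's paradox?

Light smokers: the combination therapy 1488/1764 = 84.4%, bupropion 1205/1511 = 79.7% → the combination therapy
Heavy smokers: the combination therapy 24/81 = 29.6%, bupropion 15/77 = 19.5% → the combination therapy
Moderate smokers: the combination therapy 221/545 = 40.6%, bupropion 122/396 = 30.8% → the combination therapy
Overall: the combination therapy 1733/2390 = 72.5%, bupropion 1342/1984 = 67.6% → the combination therapy
The combination therapy wins overall and in every dependence group — no reversal.

No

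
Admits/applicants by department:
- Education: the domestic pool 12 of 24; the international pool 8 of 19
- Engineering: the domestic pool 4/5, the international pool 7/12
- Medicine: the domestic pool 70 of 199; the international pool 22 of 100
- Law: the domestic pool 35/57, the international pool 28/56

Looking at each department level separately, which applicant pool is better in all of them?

Education: the domestic pool 12/24 = 50.0%, the international pool 8/19 = 42.1% → the domestic pool
Engineering: the domestic pool 4/5 = 80.0%, the international pool 7/12 = 58.3% → the domestic pool
Medicine: the domestic pool 70/199 = 35.2%, the international pool 22/100 = 22.0% → the domestic pool
Law: the domestic pool 35/57 = 61.4%, the international pool 28/56 = 50.0% → the domestic pool
The domestic pool has the higher rate in all 4 groups.

the domestic pool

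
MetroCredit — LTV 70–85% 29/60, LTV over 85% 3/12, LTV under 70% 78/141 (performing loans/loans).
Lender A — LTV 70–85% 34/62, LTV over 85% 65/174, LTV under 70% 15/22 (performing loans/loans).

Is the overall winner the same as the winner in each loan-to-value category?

No

LTV 70–85%: MetroCredit 29/60 = 48.3%, Lender A 34/62 = 54.8% → Lender A
LTV over 85%: MetroCredit 3/12 = 25.0%, Lender A 65/174 = 37.4% → Lender A
LTV under 70%: MetroCredit 78/141 = 55.3%, Lender A 15/22 = 68.2% → Lender A
Overall: MetroCredit 110/213 = 51.6%, Lender A 114/258 = 44.2% → MetroCredit
Lender A wins each loan-to-value group but MetroCredit wins overall — the comparison reverses. Lender A's loans skew toward LTV over 85%, which has a lower base rate.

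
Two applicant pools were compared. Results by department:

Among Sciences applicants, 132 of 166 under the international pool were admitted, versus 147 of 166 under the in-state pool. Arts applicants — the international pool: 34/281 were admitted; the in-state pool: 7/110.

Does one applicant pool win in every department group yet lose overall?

Sciences: the international pool 132/166 = 79.5%, the in-state pool 147/166 = 88.6% → the in-state pool
Arts: the international pool 34/281 = 12.1%, the in-state pool 7/110 = 6.4% → the international pool
Overall: the international pool 166/447 = 37.1%, the in-state pool 154/276 = 55.8% → the in-state pool
Neither sweeps: the international pool wins 1 of 2 groups, the in-state pool wins 1. The in-state pool wins overall but not every group — no Simpson reversal.

No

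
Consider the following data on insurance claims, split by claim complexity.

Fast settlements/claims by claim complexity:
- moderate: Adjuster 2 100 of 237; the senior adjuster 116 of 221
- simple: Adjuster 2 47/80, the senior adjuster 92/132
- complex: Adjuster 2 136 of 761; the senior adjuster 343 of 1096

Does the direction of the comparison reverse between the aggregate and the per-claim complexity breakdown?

No

Moderate: Adjuster 2 100/237 = 42.2%, the senior adjuster 116/221 = 52.5% → the senior adjuster
Simple: Adjuster 2 47/80 = 58.8%, the senior adjuster 92/132 = 69.7% → the senior adjuster
Complex: Adjuster 2 136/761 = 17.9%, the senior adjuster 343/1096 = 31.3% → the senior adjuster
Overall: Adjuster 2 283/1078 = 26.3%, the senior adjuster 551/1449 = 38.0% → the senior adjuster
The senior adjuster wins overall and in every claim group — no reversal.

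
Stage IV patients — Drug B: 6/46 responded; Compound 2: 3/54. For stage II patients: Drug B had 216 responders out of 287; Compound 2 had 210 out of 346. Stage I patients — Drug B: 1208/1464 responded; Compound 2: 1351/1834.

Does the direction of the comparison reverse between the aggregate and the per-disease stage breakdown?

No

Stage IV: Drug B 6/46 = 13.0%, Compound 2 3/54 = 5.6% → Drug B
Stage II: Drug B 216/287 = 75.3%, Compound 2 210/346 = 60.7% → Drug B
Stage I: Drug B 1208/1464 = 82.5%, Compound 2 1351/1834 = 73.7% → Drug B
Overall: Drug B 1430/1797 = 79.6%, Compound 2 1564/2234 = 70.0% → Drug B
Drug B wins overall and in every disease group — no reversal.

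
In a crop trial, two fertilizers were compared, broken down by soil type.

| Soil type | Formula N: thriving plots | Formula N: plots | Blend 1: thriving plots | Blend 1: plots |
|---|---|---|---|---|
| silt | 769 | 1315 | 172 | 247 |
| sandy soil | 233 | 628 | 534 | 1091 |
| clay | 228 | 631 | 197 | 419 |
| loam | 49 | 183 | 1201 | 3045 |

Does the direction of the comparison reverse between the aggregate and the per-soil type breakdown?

Silt: Formula N 769/1315 = 58.5%, Blend 1 172/247 = 69.6% → Blend 1
Sandy soil: Formula N 233/628 = 37.1%, Blend 1 534/1091 = 48.9% → Blend 1
Clay: Formula N 228/631 = 36.1%, Blend 1 197/419 = 47.0% → Blend 1
Loam: Formula N 49/183 = 26.8%, Blend 1 1201/3045 = 39.4% → Blend 1
Overall: Formula N 1279/2757 = 46.4%, Blend 1 2104/4802 = 43.8% → Formula N
Blend 1 wins each soil group but Formula N wins overall — the comparison reverses. Blend 1's plots skew toward loam, which has a lower base rate.

Yes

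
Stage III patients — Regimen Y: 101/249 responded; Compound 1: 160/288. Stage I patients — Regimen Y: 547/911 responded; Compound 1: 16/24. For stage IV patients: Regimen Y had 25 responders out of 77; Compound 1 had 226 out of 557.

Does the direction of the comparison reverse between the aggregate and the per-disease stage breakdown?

Stage III: Regimen Y 101/249 = 40.6%, Compound 1 160/288 = 55.6% → Compound 1
Stage I: Regimen Y 547/911 = 60.0%, Compound 1 16/24 = 66.7% → Compound 1
Stage IV: Regimen Y 25/77 = 32.5%, Compound 1 226/557 = 40.6% → Compound 1
Overall: Regimen Y 673/1237 = 54.4%, Compound 1 402/869 = 46.3% → Regimen Y
Compound 1 wins each disease group but Regimen Y wins overall — the comparison reverses. Compound 1's patients skew toward stage IV, which has a lower base rate.

Yes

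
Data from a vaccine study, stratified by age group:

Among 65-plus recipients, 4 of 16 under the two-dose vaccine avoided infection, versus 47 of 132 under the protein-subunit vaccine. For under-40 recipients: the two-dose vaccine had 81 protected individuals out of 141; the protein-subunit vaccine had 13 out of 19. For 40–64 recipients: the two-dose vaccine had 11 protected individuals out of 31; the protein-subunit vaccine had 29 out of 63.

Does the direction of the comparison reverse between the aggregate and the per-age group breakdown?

Yes

65-plus: the two-dose vaccine 4/16 = 25.0%, the protein-subunit vaccine 47/132 = 35.6% → the protein-subunit vaccine
Under-40: the two-dose vaccine 81/141 = 57.4%, the protein-subunit vaccine 13/19 = 68.4% → the protein-subunit vaccine
40–64: the two-dose vaccine 11/31 = 35.5%, the protein-subunit vaccine 29/63 = 46.0% → the protein-subunit vaccine
Overall: the two-dose vaccine 96/188 = 51.1%, the protein-subunit vaccine 89/214 = 41.6% → the two-dose vaccine
The protein-subunit vaccine wins each age group but the two-dose vaccine wins overall — the comparison reverses. The protein-subunit vaccine's recipients skew toward 65-plus, which has a lower base rate.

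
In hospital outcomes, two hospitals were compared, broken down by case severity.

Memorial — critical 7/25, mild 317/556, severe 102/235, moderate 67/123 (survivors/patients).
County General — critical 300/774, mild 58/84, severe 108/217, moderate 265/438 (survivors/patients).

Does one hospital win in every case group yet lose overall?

Yes

Critical: Memorial 7/25 = 28.0%, County General 300/774 = 38.8% → County General
Mild: Memorial 317/556 = 57.0%, County General 58/84 = 69.0% → County General
Severe: Memorial 102/235 = 43.4%, County General 108/217 = 49.8% → County General
Moderate: Memorial 67/123 = 54.5%, County General 265/438 = 60.5% → County General
Overall: Memorial 493/939 = 52.5%, County General 731/1513 = 48.3% → Memorial
County General wins each case group but Memorial wins overall — the comparison reverses. County General's patients skew toward critical, which has a lower base rate.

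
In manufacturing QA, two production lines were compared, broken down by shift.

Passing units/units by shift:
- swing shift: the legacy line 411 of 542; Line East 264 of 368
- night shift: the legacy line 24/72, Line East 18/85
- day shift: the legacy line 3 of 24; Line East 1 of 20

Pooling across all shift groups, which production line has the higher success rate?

Swing shift: the legacy line 411/542 = 75.8%, Line East 264/368 = 71.7% → the legacy line
Night shift: the legacy line 24/72 = 33.3%, Line East 18/85 = 21.2% → the legacy line
Day shift: the legacy line 3/24 = 12.5%, Line East 1/20 = 5.0% → the legacy line
Overall: the legacy line 438/638 = 68.7%, Line East 283/473 = 59.8% → the legacy line

the legacy line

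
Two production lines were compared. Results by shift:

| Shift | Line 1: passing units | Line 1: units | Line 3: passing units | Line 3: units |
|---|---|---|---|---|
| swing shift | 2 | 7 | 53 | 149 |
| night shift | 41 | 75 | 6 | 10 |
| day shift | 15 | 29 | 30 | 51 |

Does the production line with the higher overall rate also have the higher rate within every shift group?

No

Swing shift: Line 1 2/7 = 28.6%, Line 3 53/149 = 35.6% → Line 3
Night shift: Line 1 41/75 = 54.7%, Line 3 6/10 = 60.0% → Line 3
Day shift: Line 1 15/29 = 51.7%, Line 3 30/51 = 58.8% → Line 3
Overall: Line 1 58/111 = 52.3%, Line 3 89/210 = 42.4% → Line 1
Line 3 wins each shift group but Line 1 wins overall — the comparison reverses. Line 3's units skew toward swing shift, which has a lower base rate.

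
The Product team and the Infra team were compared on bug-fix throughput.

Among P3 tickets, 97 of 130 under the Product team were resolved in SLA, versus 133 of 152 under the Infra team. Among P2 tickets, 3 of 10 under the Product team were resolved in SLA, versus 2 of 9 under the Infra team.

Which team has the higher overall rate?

P3: the Product team 97/130 = 74.6%, the Infra team 133/152 = 87.5% → the Infra team
P2: the Product team 3/10 = 30.0%, the Infra team 2/9 = 22.2% → the Product team
Overall: the Product team 100/140 = 71.4%, the Infra team 135/161 = 83.9% → the Infra team
(Neither sweeps every ticket group, but the Infra team has the higher pooled rate.)

the Infra team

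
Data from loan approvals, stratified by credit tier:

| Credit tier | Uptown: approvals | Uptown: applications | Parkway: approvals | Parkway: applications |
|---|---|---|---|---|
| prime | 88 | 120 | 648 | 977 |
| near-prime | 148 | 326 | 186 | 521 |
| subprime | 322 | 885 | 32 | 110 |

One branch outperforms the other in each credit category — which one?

Uptown

Prime: Uptown 88/120 = 73.3%, Parkway 648/977 = 66.3% → Uptown
Near-prime: Uptown 148/326 = 45.4%, Parkway 186/521 = 35.7% → Uptown
Subprime: Uptown 322/885 = 36.4%, Parkway 32/110 = 29.1% → Uptown
Uptown has the higher rate in all 3 groups.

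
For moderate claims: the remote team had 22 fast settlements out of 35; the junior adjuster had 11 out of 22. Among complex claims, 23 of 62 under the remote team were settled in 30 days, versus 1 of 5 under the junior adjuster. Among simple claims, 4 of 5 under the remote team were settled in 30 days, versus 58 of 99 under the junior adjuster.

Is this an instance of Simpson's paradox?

Yes

Moderate: the remote team 22/35 = 62.9%, the junior adjuster 11/22 = 50.0% → the remote team
Complex: the remote team 23/62 = 37.1%, the junior adjuster 1/5 = 20.0% → the remote team
Simple: the remote team 4/5 = 80.0%, the junior adjuster 58/99 = 58.6% → the remote team
Overall: the remote team 49/102 = 48.0%, the junior adjuster 70/126 = 55.6% → the junior adjuster
The remote team wins each claim group but the junior adjuster wins overall — the comparison reverses. The remote team's claims skew toward complex, which has a lower base rate.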